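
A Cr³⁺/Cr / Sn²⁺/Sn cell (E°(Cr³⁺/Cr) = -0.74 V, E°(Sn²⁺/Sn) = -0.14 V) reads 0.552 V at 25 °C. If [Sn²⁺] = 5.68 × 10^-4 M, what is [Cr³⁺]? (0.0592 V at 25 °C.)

0.0037 M

From the Nernst equation, log Q = n(E° − E)/0.0592 = 6(0.60 − 0.552)/0.0592 = 4.865, so Q = 7.33 × 10^4.
With Q = [Cr³⁺]^2/[Sn²⁺]^3 and the known concentrations, [Cr³⁺]^2 in the numerator gives [Cr³⁺] = 0.0037 M.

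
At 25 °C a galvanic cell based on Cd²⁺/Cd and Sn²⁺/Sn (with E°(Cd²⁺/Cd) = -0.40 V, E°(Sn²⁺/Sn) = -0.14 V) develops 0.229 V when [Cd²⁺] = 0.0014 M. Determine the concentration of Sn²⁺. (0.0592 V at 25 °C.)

From the Nernst equation, log Q = n(E° − E)/0.0592 = 2(0.26 − 0.229)/0.0592 = 1.047, so Q = 11.2.
With Q = [Cd²⁺]/[Sn²⁺] and the known concentrations, [Sn²⁺] in the denominator gives [Sn²⁺] = 1.3 × 10^-4 M.

1.3 × 10^-4 M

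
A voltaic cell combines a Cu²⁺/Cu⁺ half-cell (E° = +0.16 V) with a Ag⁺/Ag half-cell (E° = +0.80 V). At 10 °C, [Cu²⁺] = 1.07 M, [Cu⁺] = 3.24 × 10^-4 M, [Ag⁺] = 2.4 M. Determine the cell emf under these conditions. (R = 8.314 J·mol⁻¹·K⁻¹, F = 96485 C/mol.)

0.464 V

The Ag⁺/Ag couple has the higher reduction potential and acts as the cathode, so E°_cell = +0.80 − (+0.16) = 0.64 V.
Balancing electrons gives n = 1; the reaction quotient is Q = [Cu²⁺]/([Cu⁺]·[Ag⁺]) = 1380.
E = E° − (RT/nF) ln Q = 0.64 − (8.314×283)/(1×96485) × (7.227) = 0.640 − 0.176 = 0.464 V.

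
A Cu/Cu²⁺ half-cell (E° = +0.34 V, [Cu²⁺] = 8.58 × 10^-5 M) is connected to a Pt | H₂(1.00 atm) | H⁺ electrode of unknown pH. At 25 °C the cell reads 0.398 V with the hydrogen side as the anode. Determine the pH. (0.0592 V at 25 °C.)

pH = 3.01

E°_cell = 0.34 V and n = 2.
log Q = n(E° − E)/0.0592 = 2×(0.34 − 0.398)/0.0592 = -1.959.
With Q = [H⁺]^2 / ([Cu²⁺]·P(H₂)), solving for [H⁺] gives log[H⁺] = -3.013, so pH = 3.01.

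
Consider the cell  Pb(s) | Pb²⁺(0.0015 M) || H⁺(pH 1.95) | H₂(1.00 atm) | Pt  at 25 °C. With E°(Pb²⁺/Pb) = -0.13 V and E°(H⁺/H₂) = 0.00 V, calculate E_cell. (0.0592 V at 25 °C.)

0.098 V

The hydrogen couple is the cathode, so E°_cell = 0.13 V; n = 2.
[H⁺] = 10^(−1.95) = 0.011 M, and Q = [Pb²⁺]·P(H₂) / [H⁺]^2 = 11.9.
E = E° − (0.0592/2) log Q = 0.13 − (0.0592/2)(1.076) = 0.098 V.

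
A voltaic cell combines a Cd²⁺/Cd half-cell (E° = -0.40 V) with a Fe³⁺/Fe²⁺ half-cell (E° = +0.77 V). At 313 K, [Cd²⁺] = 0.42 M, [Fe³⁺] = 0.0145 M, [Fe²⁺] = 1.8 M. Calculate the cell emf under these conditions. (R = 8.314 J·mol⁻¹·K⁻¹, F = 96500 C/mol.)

1.05 V

The Fe³⁺/Fe²⁺ couple has the higher reduction potential and acts as the cathode, so E°_cell = +0.77 − (-0.40) = 1.17 V.
Balancing electrons gives n = 2; the reaction quotient is Q = [Cd²⁺]·[Fe²⁺]^2/[Fe³⁺]^2 = 6470.
E = E° − (RT/nF) ln Q = 1.17 − (8.314×313)/(2×96500) × (8.775) = 1.170 − 0.118 = 1.052 V.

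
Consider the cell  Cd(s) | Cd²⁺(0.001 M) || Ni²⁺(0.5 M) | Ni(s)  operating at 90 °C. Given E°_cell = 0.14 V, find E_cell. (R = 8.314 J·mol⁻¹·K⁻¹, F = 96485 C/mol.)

Balancing electrons gives n = 2; the reaction quotient is Q = [Cd²⁺]/[Ni²⁺] = 0.00200.
E = E° − (RT/nF) ln Q = 0.14 − (8.314×363)/(2×96485) × (-6.215) = 0.140 + 0.097 = 0.237 V.

0.237 V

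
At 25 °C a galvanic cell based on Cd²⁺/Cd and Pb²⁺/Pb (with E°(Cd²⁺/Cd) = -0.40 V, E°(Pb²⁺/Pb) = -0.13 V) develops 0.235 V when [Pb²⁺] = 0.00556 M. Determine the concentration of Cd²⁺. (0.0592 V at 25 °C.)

0.085 M

From the Nernst equation, log Q = n(E° − E)/0.0592 = 2(0.27 − 0.235)/0.0592 = 1.182, so Q = 15.2.
With Q = [Cd²⁺]/[Pb²⁺] and the known concentrations, [Cd²⁺] in the numerator gives [Cd²⁺] = 0.085 M.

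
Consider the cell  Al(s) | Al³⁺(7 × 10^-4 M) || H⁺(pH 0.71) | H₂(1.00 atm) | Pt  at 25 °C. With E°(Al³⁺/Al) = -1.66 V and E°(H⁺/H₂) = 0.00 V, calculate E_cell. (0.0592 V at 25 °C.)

1.68 V

The hydrogen couple is the cathode, so E°_cell = 1.66 V; n = 6.
[H⁺] = 10^(−0.71) = 0.19 M, and Q = [Al³⁺]^2·P(H₂)^3 / [H⁺]^6 = 0.00892.
E = E° − (0.0592/6) log Q = 1.66 − (0.0592/6)(-2.050) = 1.680 V.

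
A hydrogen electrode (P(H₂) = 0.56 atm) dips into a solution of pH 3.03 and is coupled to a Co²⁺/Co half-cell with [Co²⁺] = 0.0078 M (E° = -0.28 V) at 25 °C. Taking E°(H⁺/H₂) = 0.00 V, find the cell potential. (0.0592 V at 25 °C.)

0.17 V

The hydrogen couple is the cathode, so E°_cell = 0.28 V; n = 2.
[H⁺] = 10^(−3.03) = 9.3 × 10^-4 M, and Q = [Co²⁺]·P(H₂) / [H⁺]^2 = 5020.
E = E° − (0.0592/2) log Q = 0.28 − (0.0592/2)(3.700) = 0.170 V.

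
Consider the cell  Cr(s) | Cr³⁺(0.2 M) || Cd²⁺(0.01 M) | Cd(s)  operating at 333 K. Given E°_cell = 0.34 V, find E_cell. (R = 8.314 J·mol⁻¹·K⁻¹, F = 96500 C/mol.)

Balancing electrons gives n = 6; the reaction quotient is Q = [Cr³⁺]^2/[Cd²⁺]^3 = 4 × 10^4.
E = E° − (RT/nF) ln Q = 0.34 − (8.314×333)/(6×96500) × (10.597) = 0.340 − 0.051 = 0.289 V.

0.289 V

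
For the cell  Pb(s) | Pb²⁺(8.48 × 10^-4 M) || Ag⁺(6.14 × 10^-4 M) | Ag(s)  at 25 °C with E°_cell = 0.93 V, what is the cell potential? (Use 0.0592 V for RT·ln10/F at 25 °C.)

Balancing electrons gives n = 2; the reaction quotient is Q = [Pb²⁺]/[Ag⁺]^2 = 2250.
At 25 °C, E = E° − (0.0592/n) log Q = 0.93 − (0.0592/2)(3.352) = 0.930 − 0.099 = 0.831 V.

0.831 V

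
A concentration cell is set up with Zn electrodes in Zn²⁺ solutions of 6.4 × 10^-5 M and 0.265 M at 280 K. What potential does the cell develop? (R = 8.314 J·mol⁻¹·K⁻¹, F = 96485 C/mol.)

0.10 V

Both half-cells are Zn²⁺/Zn, so E°_cell = 0. The concentrated side is the cathode; the cell reaction moves Zn²⁺ from high to low concentration with n = 2.
Q = [Zn²⁺]_dilute/[Zn²⁺]_conc = 6.4 × 10^-5/0.265 = 2.42 × 10^-4.
E = 0 − (RT/nF) ln Q = −((8.314×280)/(2×96485))(-8.329) = 0.1005 V.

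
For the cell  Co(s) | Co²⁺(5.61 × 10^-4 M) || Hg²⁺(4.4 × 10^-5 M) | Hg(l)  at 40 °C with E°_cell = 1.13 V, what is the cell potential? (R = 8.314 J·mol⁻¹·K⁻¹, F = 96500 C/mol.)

Balancing electrons gives n = 2; the reaction quotient is Q = [Co²⁺]/[Hg²⁺] = 12.7.
E = E° − (RT/nF) ln Q = 1.13 − (8.314×313)/(2×96500) × (2.546) = 1.130 − 0.034 = 1.096 V.

1.10 V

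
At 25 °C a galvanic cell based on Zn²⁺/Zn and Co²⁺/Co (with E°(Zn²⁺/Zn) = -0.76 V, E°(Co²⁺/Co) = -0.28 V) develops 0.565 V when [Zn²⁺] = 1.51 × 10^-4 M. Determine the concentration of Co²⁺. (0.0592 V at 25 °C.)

0.11 M

From the Nernst equation, log Q = n(E° − E)/0.0592 = 2(0.48 − 0.565)/0.0592 = -2.872, so Q = 0.00134.
With Q = [Zn²⁺]/[Co²⁺] and the known concentrations, [Co²⁺] in the denominator gives [Co²⁺] = 0.11 M.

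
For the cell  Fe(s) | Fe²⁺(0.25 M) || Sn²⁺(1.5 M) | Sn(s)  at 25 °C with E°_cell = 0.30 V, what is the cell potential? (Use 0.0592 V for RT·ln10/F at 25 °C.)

Balancing electrons gives n = 2; the reaction quotient is Q = [Fe²⁺]/[Sn²⁺] = 0.167.
At 25 °C, E = E° − (0.0592/n) log Q = 0.30 − (0.0592/2)(-0.778) = 0.300 + 0.023 = 0.323 V.

0.323 V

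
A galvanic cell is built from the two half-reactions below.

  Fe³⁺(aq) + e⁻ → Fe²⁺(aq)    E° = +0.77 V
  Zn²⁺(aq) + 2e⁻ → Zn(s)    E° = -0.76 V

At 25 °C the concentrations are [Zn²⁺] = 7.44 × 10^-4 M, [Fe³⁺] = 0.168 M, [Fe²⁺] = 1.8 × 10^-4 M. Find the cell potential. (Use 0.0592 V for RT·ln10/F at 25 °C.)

The Fe³⁺/Fe²⁺ couple has the higher reduction potential and acts as the cathode, so E°_cell = +0.77 − (-0.76) = 1.53 V.
Balancing electrons gives n = 2; the reaction quotient is Q = [Zn²⁺]·[Fe²⁺]^2/[Fe³⁺]^2 = 8.54 × 10^-10.
At 25 °C, E = E° − (0.0592/n) log Q = 1.53 − (0.0592/2)(-9.069) = 1.530 + 0.268 = 1.798 V.

1.80 V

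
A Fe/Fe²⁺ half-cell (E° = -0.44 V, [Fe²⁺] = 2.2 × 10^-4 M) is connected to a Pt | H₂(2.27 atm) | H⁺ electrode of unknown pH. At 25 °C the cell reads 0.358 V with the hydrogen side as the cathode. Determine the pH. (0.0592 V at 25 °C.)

E°_cell = 0.44 V and n = 2.
log Q = n(E° − E)/0.0592 = 2×(0.44 − 0.358)/0.0592 = 2.770.
With Q = [Fe²⁺]·P(H₂) / [H⁺]^2, solving for [H⁺] gives log[H⁺] = -3.036, so pH = 3.04.

pH = 3.04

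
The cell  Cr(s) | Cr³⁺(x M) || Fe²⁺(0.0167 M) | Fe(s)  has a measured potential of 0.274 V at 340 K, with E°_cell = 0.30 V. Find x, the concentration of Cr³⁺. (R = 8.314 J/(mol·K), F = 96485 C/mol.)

From the Nernst equation, ln Q = nF(E° − E)/RT = 6×96485×(0.30 − 0.274)/(8.314×340) = 5.325, so Q = 205.
With Q = [Cr³⁺]^2/[Fe²⁺]^3 and the known concentrations, [Cr³⁺]^2 in the numerator gives [Cr³⁺] = 0.031 M.

0.031 M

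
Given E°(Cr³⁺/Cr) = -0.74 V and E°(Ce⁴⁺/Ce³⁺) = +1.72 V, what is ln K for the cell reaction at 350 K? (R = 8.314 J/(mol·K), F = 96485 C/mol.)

ln K = 244.7

E°_cell = +1.72 − (-0.74) = 2.46 V, with n = 3 electrons transferred.
At equilibrium E = 0, so the Nernst equation gives ln K = nFE°/RT = (3)(96485)(2.46)/((8.314)(350)) = 244.70.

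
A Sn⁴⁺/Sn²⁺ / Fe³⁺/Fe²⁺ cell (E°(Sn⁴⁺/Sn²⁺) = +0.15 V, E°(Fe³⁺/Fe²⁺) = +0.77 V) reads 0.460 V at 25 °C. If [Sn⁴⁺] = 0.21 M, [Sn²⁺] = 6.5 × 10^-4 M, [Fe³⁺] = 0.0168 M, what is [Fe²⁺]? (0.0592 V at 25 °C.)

0.47 M

From the Nernst equation, log Q = n(E° − E)/0.0592 = 2(0.62 − 0.460)/0.0592 = 5.405, so Q = 2.54 × 10^5.
With Q = [Sn⁴⁺]·[Fe²⁺]^2/([Sn²⁺]·[Fe³⁺]^2) and the known concentrations, [Fe²⁺]^2 in the numerator gives [Fe²⁺] = 0.47 M.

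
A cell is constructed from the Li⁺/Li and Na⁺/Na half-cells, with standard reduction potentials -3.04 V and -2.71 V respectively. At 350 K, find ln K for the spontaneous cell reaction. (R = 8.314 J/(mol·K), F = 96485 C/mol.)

ln K = 10.9

E°_cell = -2.71 − (-3.04) = 0.33 V, with n = 1 electron transferred.
At equilibrium E = 0, so the Nernst equation gives ln K = nFE°/RT = (1)(96485)(0.33)/((8.314)(350)) = 10.94.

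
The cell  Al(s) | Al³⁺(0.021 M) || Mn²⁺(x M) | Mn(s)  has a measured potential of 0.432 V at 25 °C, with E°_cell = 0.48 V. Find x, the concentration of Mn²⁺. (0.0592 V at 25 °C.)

From the Nernst equation, log Q = n(E° − E)/0.0592 = 6(0.48 − 0.432)/0.0592 = 4.865, so Q = 7.33 × 10^4.
With Q = [Al³⁺]^2/[Mn²⁺]^3 and the known concentrations, [Mn²⁺]^3 in the denominator gives [Mn²⁺] = 0.0018 M.

0.0018 M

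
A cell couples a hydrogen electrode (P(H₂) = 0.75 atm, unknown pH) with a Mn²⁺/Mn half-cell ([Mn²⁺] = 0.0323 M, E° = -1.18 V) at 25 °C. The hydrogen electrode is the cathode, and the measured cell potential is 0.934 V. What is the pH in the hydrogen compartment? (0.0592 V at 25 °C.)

E°_cell = 1.18 V and n = 2.
log Q = n(E° − E)/0.0592 = 2×(1.18 − 0.934)/0.0592 = 8.311.
With Q = [Mn²⁺]·P(H₂) / [H⁺]^2, solving for [H⁺] gives log[H⁺] = -4.963, so pH = 4.96.

pH = 4.96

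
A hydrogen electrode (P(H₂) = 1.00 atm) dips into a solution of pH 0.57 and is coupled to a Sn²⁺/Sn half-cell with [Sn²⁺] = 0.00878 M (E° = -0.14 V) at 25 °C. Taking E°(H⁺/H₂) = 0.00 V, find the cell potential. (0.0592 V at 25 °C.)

The hydrogen couple is the cathode, so E°_cell = 0.14 V; n = 2.
[H⁺] = 10^(−0.57) = 0.27 M, and Q = [Sn²⁺]·P(H₂) / [H⁺]^2 = 0.121.
E = E° − (0.0592/2) log Q = 0.14 − (0.0592/2)(-0.917) = 0.167 V.

0.17 V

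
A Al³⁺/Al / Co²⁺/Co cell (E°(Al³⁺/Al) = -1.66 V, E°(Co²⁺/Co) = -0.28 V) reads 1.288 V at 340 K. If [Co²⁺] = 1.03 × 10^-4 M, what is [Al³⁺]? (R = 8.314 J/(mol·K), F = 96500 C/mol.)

From the Nernst equation, ln Q = nF(E° − E)/RT = 6×96500×(1.38 − 1.288)/(8.314×340) = 18.844, so Q = 1.53 × 10^8.
With Q = [Al³⁺]^2/[Co²⁺]^3 and the known concentrations, [Al³⁺]^2 in the numerator gives [Al³⁺] = 0.013 M.

0.013 M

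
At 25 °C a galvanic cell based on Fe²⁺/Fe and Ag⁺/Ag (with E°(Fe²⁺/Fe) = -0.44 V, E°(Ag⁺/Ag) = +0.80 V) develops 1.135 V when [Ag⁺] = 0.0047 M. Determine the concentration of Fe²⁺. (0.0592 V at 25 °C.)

From the Nernst equation, log Q = n(E° − E)/0.0592 = 2(1.24 − 1.135)/0.0592 = 3.547, so Q = 3530.
With Q = [Fe²⁺]/[Ag⁺]^2 and the known concentrations, [Fe²⁺] in the numerator gives [Fe²⁺] = 0.078 M.

0.078 M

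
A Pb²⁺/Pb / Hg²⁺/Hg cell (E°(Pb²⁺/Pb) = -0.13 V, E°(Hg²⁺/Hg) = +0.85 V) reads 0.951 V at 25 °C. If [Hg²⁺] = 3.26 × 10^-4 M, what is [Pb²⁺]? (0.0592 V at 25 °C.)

0.0031 M

From the Nernst equation, log Q = n(E° − E)/0.0592 = 2(0.98 − 0.951)/0.0592 = 0.980, so Q = 9.54.
With Q = [Pb²⁺]/[Hg²⁺] and the known concentrations, [Pb²⁺] in the numerator gives [Pb²⁺] = 0.0031 M.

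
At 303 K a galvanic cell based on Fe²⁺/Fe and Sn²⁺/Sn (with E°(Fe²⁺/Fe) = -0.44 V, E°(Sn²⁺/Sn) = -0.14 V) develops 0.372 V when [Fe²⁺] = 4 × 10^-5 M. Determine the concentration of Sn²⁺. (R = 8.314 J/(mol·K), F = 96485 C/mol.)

0.0099 M

From the Nernst equation, ln Q = nF(E° − E)/RT = 2×96485×(0.30 − 0.372)/(8.314×303) = -5.515, so Q = 0.00402.
With Q = [Fe²⁺]/[Sn²⁺] and the known concentrations, [Sn²⁺] in the denominator gives [Sn²⁺] = 0.0099 M.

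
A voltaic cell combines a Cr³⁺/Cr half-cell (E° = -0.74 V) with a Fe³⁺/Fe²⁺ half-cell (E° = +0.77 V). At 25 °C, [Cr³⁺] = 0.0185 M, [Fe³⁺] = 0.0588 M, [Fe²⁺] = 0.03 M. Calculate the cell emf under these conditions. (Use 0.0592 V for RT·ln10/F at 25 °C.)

The Fe³⁺/Fe²⁺ couple has the higher reduction potential and acts as the cathode, so E°_cell = +0.77 − (-0.74) = 1.51 V.
Balancing electrons gives n = 3; the reaction quotient is Q = [Cr³⁺]·[Fe²⁺]^3/[Fe³⁺]^3 = 0.00246.
At 25 °C, E = E° − (0.0592/n) log Q = 1.51 − (0.0592/3)(-2.610) = 1.510 + 0.052 = 1.562 V.

1.56 V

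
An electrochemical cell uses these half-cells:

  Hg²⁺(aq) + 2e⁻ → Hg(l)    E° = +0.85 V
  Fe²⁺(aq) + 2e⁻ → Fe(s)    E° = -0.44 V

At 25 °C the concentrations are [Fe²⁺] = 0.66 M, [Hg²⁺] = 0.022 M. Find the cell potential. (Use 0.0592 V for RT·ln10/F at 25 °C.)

The Hg²⁺/Hg couple has the higher reduction potential and acts as the cathode, so E°_cell = +0.85 − (-0.44) = 1.29 V.
Balancing electrons gives n = 2; the reaction quotient is Q = [Fe²⁺]/[Hg²⁺] = 30.0.
At 25 °C, E = E° − (0.0592/n) log Q = 1.29 − (0.0592/2)(1.477) = 1.290 − 0.044 = 1.246 V.

1.25 V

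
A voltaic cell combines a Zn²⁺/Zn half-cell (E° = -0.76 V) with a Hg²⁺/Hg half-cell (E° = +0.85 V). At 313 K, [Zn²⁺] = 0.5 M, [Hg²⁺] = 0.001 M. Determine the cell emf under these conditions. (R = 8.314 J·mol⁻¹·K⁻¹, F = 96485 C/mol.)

1.53 V

The Hg²⁺/Hg couple has the higher reduction potential and acts as the cathode, so E°_cell = +0.85 − (-0.76) = 1.61 V.
Balancing electrons gives n = 2; the reaction quotient is Q = [Zn²⁺]/[Hg²⁺] = 500.
E = E° − (RT/nF) ln Q = 1.61 − (8.314×313)/(2×96485) × (6.215) = 1.610 − 0.084 = 1.526 V.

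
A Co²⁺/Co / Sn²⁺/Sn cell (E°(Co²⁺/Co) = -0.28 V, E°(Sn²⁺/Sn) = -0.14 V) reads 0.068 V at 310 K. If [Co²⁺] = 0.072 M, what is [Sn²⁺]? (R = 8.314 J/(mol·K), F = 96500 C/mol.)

From the Nernst equation, ln Q = nF(E° − E)/RT = 2×96500×(0.14 − 0.068)/(8.314×310) = 5.392, so Q = 220.
With Q = [Co²⁺]/[Sn²⁺] and the known concentrations, [Sn²⁺] in the denominator gives [Sn²⁺] = 3.3 × 10^-4 M.

3.3 × 10^-4 M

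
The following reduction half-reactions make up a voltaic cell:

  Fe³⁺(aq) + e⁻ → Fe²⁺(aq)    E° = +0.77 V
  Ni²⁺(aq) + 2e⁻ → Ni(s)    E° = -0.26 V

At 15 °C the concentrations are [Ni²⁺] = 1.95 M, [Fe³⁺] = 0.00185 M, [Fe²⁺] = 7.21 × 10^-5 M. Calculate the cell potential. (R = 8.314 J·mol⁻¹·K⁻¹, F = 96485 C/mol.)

The Fe³⁺/Fe²⁺ couple has the higher reduction potential and acts as the cathode, so E°_cell = +0.77 − (-0.26) = 1.03 V.
Balancing electrons gives n = 2; the reaction quotient is Q = [Ni²⁺]·[Fe²⁺]^2/[Fe³⁺]^2 = 0.00296.
E = E° − (RT/nF) ln Q = 1.03 − (8.314×288)/(2×96485) × (-5.822) = 1.030 + 0.072 = 1.102 V.

1.10 V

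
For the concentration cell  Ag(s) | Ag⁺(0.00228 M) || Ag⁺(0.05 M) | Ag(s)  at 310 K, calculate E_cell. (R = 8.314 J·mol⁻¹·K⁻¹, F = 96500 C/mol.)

0.082 V

Both half-cells are Ag⁺/Ag, so E°_cell = 0. The concentrated side is the cathode; the cell reaction moves Ag⁺ from high to low concentration with n = 1.
Q = [Ag⁺]_dilute/[Ag⁺]_conc = 0.00228/0.05 = 0.0456.
E = 0 − (RT/nF) ln Q = −((8.314×310)/(1×96500))(-3.088) = 0.0825 V.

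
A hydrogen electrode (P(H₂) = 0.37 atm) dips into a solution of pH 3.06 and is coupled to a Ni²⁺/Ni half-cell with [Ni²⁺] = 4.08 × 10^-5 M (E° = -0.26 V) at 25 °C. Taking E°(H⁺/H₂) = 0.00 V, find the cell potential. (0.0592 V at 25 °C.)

The hydrogen couple is the cathode, so E°_cell = 0.26 V; n = 2.
[H⁺] = 10^(−3.06) = 8.7 × 10^-4 M, and Q = [Ni²⁺]·P(H₂) / [H⁺]^2 = 19.9.
E = E° − (0.0592/2) log Q = 0.26 − (0.0592/2)(1.299) = 0.222 V.

0.22 V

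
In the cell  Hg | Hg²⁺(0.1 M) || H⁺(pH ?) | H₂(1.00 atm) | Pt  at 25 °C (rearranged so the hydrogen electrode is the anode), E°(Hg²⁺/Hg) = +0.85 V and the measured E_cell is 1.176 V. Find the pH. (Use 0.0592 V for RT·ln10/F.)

pH = 6.01

E°_cell = 0.85 V and n = 2.
log Q = n(E° − E)/0.0592 = 2×(0.85 − 1.176)/0.0592 = -11.014.
With Q = [H⁺]^2 / ([Hg²⁺]·P(H₂)), solving for [H⁺] gives log[H⁺] = -6.007, so pH = 6.01.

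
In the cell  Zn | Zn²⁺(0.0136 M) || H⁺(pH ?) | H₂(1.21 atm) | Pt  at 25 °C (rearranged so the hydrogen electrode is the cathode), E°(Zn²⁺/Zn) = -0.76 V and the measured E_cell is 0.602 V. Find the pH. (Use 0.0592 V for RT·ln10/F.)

E°_cell = 0.76 V and n = 2.
log Q = n(E° − E)/0.0592 = 2×(0.76 − 0.602)/0.0592 = 5.338.
With Q = [Zn²⁺]·P(H₂) / [H⁺]^2, solving for [H⁺] gives log[H⁺] = -3.561, so pH = 3.56.

pH = 3.56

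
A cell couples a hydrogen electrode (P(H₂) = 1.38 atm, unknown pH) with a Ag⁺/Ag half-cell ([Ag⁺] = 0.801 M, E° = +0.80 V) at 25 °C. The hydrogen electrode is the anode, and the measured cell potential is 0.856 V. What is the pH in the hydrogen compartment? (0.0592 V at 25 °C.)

E°_cell = 0.80 V and n = 2.
log Q = n(E° − E)/0.0592 = 2×(0.80 − 0.856)/0.0592 = -1.892.
With Q = [H⁺]^2 / ([Ag⁺]^2·P(H₂)), solving for [H⁺] gives log[H⁺] = -0.972, so pH = 0.97.

pH = 0.97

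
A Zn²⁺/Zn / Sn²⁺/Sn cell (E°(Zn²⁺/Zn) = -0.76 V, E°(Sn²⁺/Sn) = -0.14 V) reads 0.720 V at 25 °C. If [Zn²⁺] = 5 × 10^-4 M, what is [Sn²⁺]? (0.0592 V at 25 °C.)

1.2 M

From the Nernst equation, log Q = n(E° − E)/0.0592 = 2(0.62 − 0.720)/0.0592 = -3.378, so Q = 4.18 × 10^-4.
With Q = [Zn²⁺]/[Sn²⁺] and the known concentrations, [Sn²⁺] in the denominator gives [Sn²⁺] = 1.2 M.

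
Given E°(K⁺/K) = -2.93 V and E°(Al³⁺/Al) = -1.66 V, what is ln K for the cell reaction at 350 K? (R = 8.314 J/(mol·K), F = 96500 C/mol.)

ln K = 126.3

E°_cell = -1.66 − (-2.93) = 1.27 V, with n = 3 electrons transferred.
At equilibrium E = 0, so the Nernst equation gives ln K = nFE°/RT = (3)(96500)(1.27)/((8.314)(350)) = 126.35.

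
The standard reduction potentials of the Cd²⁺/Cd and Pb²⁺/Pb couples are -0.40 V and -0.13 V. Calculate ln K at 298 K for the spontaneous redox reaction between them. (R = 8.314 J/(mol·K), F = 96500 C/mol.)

E°_cell = -0.13 − (-0.40) = 0.27 V, with n = 2 electrons transferred.
At equilibrium E = 0, so the Nernst equation gives ln K = nFE°/RT = (2)(96500)(0.27)/((8.314)(298)) = 21.03.

ln K = 21.0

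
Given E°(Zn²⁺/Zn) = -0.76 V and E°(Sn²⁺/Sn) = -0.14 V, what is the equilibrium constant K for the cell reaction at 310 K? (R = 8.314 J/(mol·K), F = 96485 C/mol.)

1.4 × 10^20

E°_cell = -0.14 − (-0.76) = 0.62 V, with n = 2 electrons transferred.
At equilibrium E = 0, so the Nernst equation gives ln K = nFE°/RT = (2)(96485)(0.62)/((8.314)(310)) = 46.42.
K = e^46.42 = 1.4 × 10^20.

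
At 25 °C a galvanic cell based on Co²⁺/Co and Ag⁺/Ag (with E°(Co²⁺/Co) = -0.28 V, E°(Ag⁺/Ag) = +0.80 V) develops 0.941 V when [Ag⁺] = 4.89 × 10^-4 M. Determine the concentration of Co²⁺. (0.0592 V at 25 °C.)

0.012 M

From the Nernst equation, log Q = n(E° − E)/0.0592 = 2(1.08 − 0.941)/0.0592 = 4.696, so Q = 4.97 × 10^4.
With Q = [Co²⁺]/[Ag⁺]^2 and the known concentrations, [Co²⁺] in the numerator gives [Co²⁺] = 0.012 M.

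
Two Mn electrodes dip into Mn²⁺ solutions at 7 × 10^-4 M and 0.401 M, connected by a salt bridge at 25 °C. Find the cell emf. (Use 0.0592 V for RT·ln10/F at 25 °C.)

0.082 V

Both half-cells are Mn²⁺/Mn, so E°_cell = 0. The concentrated side is the cathode; the cell reaction moves Mn²⁺ from high to low concentration with n = 2.
Q = [Mn²⁺]_dilute/[Mn²⁺]_conc = 7 × 10^-4/0.401 = 0.00175.
E = 0 − (0.0592/2) log Q = −(0.0592/2)(-2.758) = 0.0816 V.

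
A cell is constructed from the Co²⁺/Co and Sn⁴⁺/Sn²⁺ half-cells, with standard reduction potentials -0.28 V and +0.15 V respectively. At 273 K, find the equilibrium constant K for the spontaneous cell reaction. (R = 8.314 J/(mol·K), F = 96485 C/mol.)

E°_cell = +0.15 − (-0.28) = 0.43 V, with n = 2 electrons transferred.
At equilibrium E = 0, so the Nernst equation gives ln K = nFE°/RT = (2)(96485)(0.43)/((8.314)(273)) = 36.56.
K = e^36.56 = 7.5 × 10^15.

7.5 × 10^15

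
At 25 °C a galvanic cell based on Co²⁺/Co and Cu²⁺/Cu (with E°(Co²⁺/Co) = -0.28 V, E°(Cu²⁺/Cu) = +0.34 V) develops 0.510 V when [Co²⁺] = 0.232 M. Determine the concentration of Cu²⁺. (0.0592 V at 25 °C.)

4.5 × 10^-5 M

From the Nernst equation, log Q = n(E° − E)/0.0592 = 2(0.62 − 0.510)/0.0592 = 3.716, so Q = 5200.
With Q = [Co²⁺]/[Cu²⁺] and the known concentrations, [Cu²⁺] in the denominator gives [Cu²⁺] = 4.5 × 10^-5 M.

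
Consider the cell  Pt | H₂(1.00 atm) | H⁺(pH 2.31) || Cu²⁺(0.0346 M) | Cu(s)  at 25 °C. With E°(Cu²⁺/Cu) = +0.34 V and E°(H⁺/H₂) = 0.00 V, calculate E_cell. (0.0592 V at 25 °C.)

0.43 V

The Cu²⁺/Cu couple is the cathode, so E°_cell = 0.34 V; n = 2.
[H⁺] = 10^(−2.31) = 0.0049 M, and Q = [H⁺]^2 / ([Cu²⁺]·P(H₂)) = 6.93 × 10^-4.
E = E° − (0.0592/2) log Q = 0.34 − (0.0592/2)(-3.159) = 0.434 V.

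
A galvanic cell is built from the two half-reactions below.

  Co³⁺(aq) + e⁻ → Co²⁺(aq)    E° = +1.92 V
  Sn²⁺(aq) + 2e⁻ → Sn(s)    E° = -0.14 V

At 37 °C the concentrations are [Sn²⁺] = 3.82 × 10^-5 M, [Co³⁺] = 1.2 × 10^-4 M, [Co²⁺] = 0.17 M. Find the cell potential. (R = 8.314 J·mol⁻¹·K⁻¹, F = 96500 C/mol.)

The Co³⁺/Co²⁺ couple has the higher reduction potential and acts as the cathode, so E°_cell = +1.92 − (-0.14) = 2.06 V.
Balancing electrons gives n = 2; the reaction quotient is Q = [Sn²⁺]·[Co²⁺]^2/[Co³⁺]^2 = 76.7.
E = E° − (RT/nF) ln Q = 2.06 − (8.314×310)/(2×96500) × (4.339) = 2.060 − 0.058 = 2.002 V.

2.00 V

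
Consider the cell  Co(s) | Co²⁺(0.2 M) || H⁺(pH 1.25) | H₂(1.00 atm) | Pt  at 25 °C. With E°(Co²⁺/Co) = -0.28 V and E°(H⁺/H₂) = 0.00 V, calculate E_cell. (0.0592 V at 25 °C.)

The hydrogen couple is the cathode, so E°_cell = 0.28 V; n = 2.
[H⁺] = 10^(−1.25) = 0.056 M, and Q = [Co²⁺]·P(H₂) / [H⁺]^2 = 63.2.
E = E° − (0.0592/2) log Q = 0.28 − (0.0592/2)(1.801) = 0.227 V.

0.23 V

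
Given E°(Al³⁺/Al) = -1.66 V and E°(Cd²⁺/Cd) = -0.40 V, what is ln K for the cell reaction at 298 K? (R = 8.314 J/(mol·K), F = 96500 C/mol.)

ln K = 294.5

E°_cell = -0.40 − (-1.66) = 1.26 V, with n = 6 electrons transferred.
At equilibrium E = 0, so the Nernst equation gives ln K = nFE°/RT = (6)(96500)(1.26)/((8.314)(298)) = 294.46.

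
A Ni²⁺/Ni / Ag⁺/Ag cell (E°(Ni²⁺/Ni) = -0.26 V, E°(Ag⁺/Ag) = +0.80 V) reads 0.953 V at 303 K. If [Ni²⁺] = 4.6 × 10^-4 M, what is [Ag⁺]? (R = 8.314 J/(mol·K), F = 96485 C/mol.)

From the Nernst equation, ln Q = nF(E° − E)/RT = 2×96485×(1.06 − 0.953)/(8.314×303) = 8.196, so Q = 3630.
With Q = [Ni²⁺]/[Ag⁺]^2 and the known concentrations, [Ag⁺]^2 in the denominator gives [Ag⁺] = 3.6 × 10^-4 M.

3.6 × 10^-4 M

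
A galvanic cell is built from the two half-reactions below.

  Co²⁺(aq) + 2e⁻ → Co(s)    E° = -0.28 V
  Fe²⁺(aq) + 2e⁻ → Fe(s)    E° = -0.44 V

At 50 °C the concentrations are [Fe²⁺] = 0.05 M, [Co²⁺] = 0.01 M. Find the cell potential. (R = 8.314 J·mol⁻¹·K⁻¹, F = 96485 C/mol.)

0.138 V

The Co²⁺/Co couple has the higher reduction potential and acts as the cathode, so E°_cell = -0.28 − (-0.44) = 0.16 V.
Balancing electrons gives n = 2; the reaction quotient is Q = [Fe²⁺]/[Co²⁺] = 5.00.
E = E° − (RT/nF) ln Q = 0.16 − (8.314×323)/(2×96485) × (1.609) = 0.160 − 0.022 = 0.138 V.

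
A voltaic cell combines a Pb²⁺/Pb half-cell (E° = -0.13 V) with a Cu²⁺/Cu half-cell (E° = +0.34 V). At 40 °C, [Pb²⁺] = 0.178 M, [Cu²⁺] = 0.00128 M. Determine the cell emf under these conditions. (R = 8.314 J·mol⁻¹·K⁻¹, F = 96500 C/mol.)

0.403 V

The Cu²⁺/Cu couple has the higher reduction potential and acts as the cathode, so E°_cell = +0.34 − (-0.13) = 0.47 V.
Balancing electrons gives n = 2; the reaction quotient is Q = [Pb²⁺]/[Cu²⁺] = 139.
E = E° − (RT/nF) ln Q = 0.47 − (8.314×313)/(2×96500) × (4.935) = 0.470 − 0.067 = 0.403 V.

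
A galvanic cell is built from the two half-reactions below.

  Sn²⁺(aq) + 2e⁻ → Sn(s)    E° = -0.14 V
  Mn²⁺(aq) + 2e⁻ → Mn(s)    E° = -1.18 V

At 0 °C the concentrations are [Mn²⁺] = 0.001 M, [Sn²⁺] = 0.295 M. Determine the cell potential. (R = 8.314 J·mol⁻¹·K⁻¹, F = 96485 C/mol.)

1.11 V

The Sn²⁺/Sn couple has the higher reduction potential and acts as the cathode, so E°_cell = -0.14 − (-1.18) = 1.04 V.
Balancing electrons gives n = 2; the reaction quotient is Q = [Mn²⁺]/[Sn²⁺] = 0.00339.
E = E° − (RT/nF) ln Q = 1.04 − (8.314×273)/(2×96485) × (-5.687) = 1.040 + 0.067 = 1.107 V.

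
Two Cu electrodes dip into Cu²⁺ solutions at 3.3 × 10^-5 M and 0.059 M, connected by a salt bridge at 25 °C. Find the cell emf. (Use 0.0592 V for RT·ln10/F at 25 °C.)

Both half-cells are Cu²⁺/Cu, so E°_cell = 0. The concentrated side is the cathode; the cell reaction moves Cu²⁺ from high to low concentration with n = 2.
Q = [Cu²⁺]_dilute/[Cu²⁺]_conc = 3.3 × 10^-5/0.059 = 5.59 × 10^-4.
E = 0 − (0.0592/2) log Q = −(0.0592/2)(-3.252) = 0.0963 V.

0.096 V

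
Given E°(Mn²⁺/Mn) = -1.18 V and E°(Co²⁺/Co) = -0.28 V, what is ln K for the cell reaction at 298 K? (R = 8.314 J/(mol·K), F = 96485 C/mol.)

E°_cell = -0.28 − (-1.18) = 0.90 V, with n = 2 electrons transferred.
At equilibrium E = 0, so the Nernst equation gives ln K = nFE°/RT = (2)(96485)(0.90)/((8.314)(298)) = 70.10.

ln K = 70.1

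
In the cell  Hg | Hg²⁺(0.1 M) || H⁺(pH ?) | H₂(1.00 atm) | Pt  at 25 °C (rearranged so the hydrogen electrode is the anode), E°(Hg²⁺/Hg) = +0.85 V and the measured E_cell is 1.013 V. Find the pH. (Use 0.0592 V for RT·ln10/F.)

pH = 3.25

E°_cell = 0.85 V and n = 2.
log Q = n(E° − E)/0.0592 = 2×(0.85 − 1.013)/0.0592 = -5.507.
With Q = [H⁺]^2 / ([Hg²⁺]·P(H₂)), solving for [H⁺] gives log[H⁺] = -3.253, so pH = 3.25.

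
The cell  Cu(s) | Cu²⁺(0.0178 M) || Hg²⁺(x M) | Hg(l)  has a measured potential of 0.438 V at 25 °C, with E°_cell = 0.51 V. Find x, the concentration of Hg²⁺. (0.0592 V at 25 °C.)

6.6 × 10^-5 M

From the Nernst equation, log Q = n(E° − E)/0.0592 = 2(0.51 − 0.438)/0.0592 = 2.432, so Q = 271.
With Q = [Cu²⁺]/[Hg²⁺] and the known concentrations, [Hg²⁺] in the denominator gives [Hg²⁺] = 6.6 × 10^-5 M.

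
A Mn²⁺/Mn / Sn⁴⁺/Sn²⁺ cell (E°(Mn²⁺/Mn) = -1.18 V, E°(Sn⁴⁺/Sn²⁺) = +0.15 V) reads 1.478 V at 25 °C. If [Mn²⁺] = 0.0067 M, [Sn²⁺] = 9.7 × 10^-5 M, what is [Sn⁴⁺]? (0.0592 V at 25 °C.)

0.065 M

From the Nernst equation, log Q = n(E° − E)/0.0592 = 2(1.33 − 1.478)/0.0592 = -5.000, so Q = 1 × 10^-5.
With Q = [Mn²⁺]·[Sn²⁺]/[Sn⁴⁺] and the known concentrations, [Sn⁴⁺] in the denominator gives [Sn⁴⁺] = 0.065 M.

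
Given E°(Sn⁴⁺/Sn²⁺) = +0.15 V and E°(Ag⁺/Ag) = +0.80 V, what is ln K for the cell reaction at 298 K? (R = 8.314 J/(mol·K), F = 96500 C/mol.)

ln K = 50.6

E°_cell = +0.80 − (+0.15) = 0.65 V, with n = 2 electrons transferred.
At equilibrium E = 0, so the Nernst equation gives ln K = nFE°/RT = (2)(96500)(0.65)/((8.314)(298)) = 50.63.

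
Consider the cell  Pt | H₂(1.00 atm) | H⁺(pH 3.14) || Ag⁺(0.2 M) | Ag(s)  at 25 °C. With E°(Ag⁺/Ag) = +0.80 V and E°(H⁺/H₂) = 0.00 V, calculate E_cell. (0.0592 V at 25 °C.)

The Ag⁺/Ag couple is the cathode, so E°_cell = 0.80 V; n = 2.
[H⁺] = 10^(−3.14) = 7.2 × 10^-4 M, and Q = [H⁺]^2 / ([Ag⁺]^2·P(H₂)) = 1.31 × 10^-5.
E = E° − (0.0592/2) log Q = 0.80 − (0.0592/2)(-4.882) = 0.945 V.

0.94 V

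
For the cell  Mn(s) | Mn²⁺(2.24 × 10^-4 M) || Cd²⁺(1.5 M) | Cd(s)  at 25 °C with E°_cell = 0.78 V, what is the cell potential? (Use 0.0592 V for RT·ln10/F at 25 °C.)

Balancing electrons gives n = 2; the reaction quotient is Q = [Mn²⁺]/[Cd²⁺] = 1.49 × 10^-4.
At 25 °C, E = E° − (0.0592/n) log Q = 0.78 − (0.0592/2)(-3.826) = 0.780 + 0.113 = 0.893 V.

0.893 V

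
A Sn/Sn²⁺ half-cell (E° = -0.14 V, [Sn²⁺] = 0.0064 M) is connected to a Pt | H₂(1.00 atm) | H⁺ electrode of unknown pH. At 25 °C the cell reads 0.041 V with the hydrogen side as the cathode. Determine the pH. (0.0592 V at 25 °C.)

pH = 2.77

E°_cell = 0.14 V and n = 2.
log Q = n(E° − E)/0.0592 = 2×(0.14 − 0.041)/0.0592 = 3.345.
With Q = [Sn²⁺]·P(H₂) / [H⁺]^2, solving for [H⁺] gives log[H⁺] = -2.769, so pH = 2.77.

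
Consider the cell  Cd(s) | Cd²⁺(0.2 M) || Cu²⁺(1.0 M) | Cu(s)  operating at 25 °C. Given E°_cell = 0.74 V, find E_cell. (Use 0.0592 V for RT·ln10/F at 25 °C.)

0.761 V

Balancing electrons gives n = 2; the reaction quotient is Q = [Cd²⁺]/[Cu²⁺] = 0.200.
At 25 °C, E = E° − (0.0592/n) log Q = 0.74 − (0.0592/2)(-0.699) = 0.740 + 0.021 = 0.761 V.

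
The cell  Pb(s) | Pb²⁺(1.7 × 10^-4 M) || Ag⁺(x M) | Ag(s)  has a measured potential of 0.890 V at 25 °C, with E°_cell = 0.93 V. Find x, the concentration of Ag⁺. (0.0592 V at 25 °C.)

From the Nernst equation, log Q = n(E° − E)/0.0592 = 2(0.93 − 0.890)/0.0592 = 1.351, so Q = 22.5.
With Q = [Pb²⁺]/[Ag⁺]^2 and the known concentrations, [Ag⁺]^2 in the denominator gives [Ag⁺] = 0.0028 M.

0.0028 M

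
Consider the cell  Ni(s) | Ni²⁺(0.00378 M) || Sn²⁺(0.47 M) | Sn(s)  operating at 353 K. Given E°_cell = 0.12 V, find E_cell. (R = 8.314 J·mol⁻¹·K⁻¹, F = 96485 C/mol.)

0.193 V

Balancing electrons gives n = 2; the reaction quotient is Q = [Ni²⁺]/[Sn²⁺] = 0.00804.
E = E° − (RT/nF) ln Q = 0.12 − (8.314×353)/(2×96485) × (-4.823) = 0.120 + 0.073 = 0.193 V.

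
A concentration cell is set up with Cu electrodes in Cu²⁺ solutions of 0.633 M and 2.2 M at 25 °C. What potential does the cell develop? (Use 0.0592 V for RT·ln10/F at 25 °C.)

0.016 V

Both half-cells are Cu²⁺/Cu, so E°_cell = 0. The concentrated side is the cathode; the cell reaction moves Cu²⁺ from high to low concentration with n = 2.
Q = [Cu²⁺]_dilute/[Cu²⁺]_conc = 0.633/2.2 = 0.288.
E = 0 − (0.0592/2) log Q = −(0.0592/2)(-0.541) = 0.0160 V.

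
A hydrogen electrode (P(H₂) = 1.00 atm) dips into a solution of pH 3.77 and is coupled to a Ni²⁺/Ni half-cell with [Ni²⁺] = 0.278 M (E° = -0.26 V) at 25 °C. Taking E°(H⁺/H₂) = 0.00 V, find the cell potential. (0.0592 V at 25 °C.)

The hydrogen couple is the cathode, so E°_cell = 0.26 V; n = 2.
[H⁺] = 10^(−3.77) = 1.7 × 10^-4 M, and Q = [Ni²⁺]·P(H₂) / [H⁺]^2 = 9.64 × 10^6.
E = E° − (0.0592/2) log Q = 0.26 − (0.0592/2)(6.984) = 0.053 V.

0.053 V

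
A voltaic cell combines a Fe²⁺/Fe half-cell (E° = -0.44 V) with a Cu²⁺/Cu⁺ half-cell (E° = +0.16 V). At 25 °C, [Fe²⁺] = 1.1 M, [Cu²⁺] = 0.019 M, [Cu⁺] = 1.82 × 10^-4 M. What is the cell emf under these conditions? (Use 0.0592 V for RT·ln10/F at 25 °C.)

0.718 V

The Cu²⁺/Cu⁺ couple has the higher reduction potential and acts as the cathode, so E°_cell = +0.16 − (-0.44) = 0.60 V.
Balancing electrons gives n = 2; the reaction quotient is Q = [Fe²⁺]·[Cu⁺]^2/[Cu²⁺]^2 = 1.01 × 10^-4.
At 25 °C, E = E° − (0.0592/n) log Q = 0.60 − (0.0592/2)(-3.996) = 0.600 + 0.118 = 0.718 V.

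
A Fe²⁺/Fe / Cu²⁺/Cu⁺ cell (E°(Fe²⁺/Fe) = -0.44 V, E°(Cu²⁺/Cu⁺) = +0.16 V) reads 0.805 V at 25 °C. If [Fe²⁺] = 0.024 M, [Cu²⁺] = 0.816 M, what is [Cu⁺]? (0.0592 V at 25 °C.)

0.0018 M

From the Nernst equation, log Q = n(E° − E)/0.0592 = 2(0.60 − 0.805)/0.0592 = -6.926, so Q = 1.19 × 10^-7.
With Q = [Fe²⁺]·[Cu⁺]^2/[Cu²⁺]^2 and the known concentrations, [Cu⁺]^2 in the numerator gives [Cu⁺] = 0.0018 M.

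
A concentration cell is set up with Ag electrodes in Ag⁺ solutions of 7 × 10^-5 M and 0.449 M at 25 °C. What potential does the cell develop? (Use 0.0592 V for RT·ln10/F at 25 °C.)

Both half-cells are Ag⁺/Ag, so E°_cell = 0. The concentrated side is the cathode; the cell reaction moves Ag⁺ from high to low concentration with n = 1.
Q = [Ag⁺]_dilute/[Ag⁺]_conc = 7 × 10^-5/0.449 = 1.56 × 10^-4.
E = 0 − (0.0592/1) log Q = −(0.0592/1)(-3.807) = 0.2254 V.

0.23 V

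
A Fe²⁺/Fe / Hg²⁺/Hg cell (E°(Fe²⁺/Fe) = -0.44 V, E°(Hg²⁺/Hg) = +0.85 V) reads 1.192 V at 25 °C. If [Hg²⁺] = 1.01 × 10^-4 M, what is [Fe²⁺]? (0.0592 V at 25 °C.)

0.21 M

From the Nernst equation, log Q = n(E° − E)/0.0592 = 2(1.29 − 1.192)/0.0592 = 3.311, so Q = 2050.
With Q = [Fe²⁺]/[Hg²⁺] and the known concentrations, [Fe²⁺] in the numerator gives [Fe²⁺] = 0.21 M.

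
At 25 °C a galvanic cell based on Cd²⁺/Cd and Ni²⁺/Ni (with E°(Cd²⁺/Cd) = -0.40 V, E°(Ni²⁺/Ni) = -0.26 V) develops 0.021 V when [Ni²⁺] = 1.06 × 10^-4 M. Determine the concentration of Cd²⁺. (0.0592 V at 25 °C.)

From the Nernst equation, log Q = n(E° − E)/0.0592 = 2(0.14 − 0.021)/0.0592 = 4.020, so Q = 1.05 × 10^4.
With Q = [Cd²⁺]/[Ni²⁺] and the known concentrations, [Cd²⁺] in the numerator gives [Cd²⁺] = 1.1 M.

1.1 M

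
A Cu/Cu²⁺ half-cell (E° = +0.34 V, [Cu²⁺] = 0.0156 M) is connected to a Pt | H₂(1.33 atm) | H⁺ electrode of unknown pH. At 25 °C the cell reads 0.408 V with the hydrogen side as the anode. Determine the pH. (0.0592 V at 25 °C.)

E°_cell = 0.34 V and n = 2.
log Q = n(E° − E)/0.0592 = 2×(0.34 − 0.408)/0.0592 = -2.297.
With Q = [H⁺]^2 / ([Cu²⁺]·P(H₂)), solving for [H⁺] gives log[H⁺] = -1.990, so pH = 1.99.

pH = 1.99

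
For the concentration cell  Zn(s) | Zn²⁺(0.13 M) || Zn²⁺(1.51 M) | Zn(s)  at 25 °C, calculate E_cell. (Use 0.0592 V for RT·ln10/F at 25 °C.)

0.032 V

Both half-cells are Zn²⁺/Zn, so E°_cell = 0. The concentrated side is the cathode; the cell reaction moves Zn²⁺ from high to low concentration with n = 2.
Q = [Zn²⁺]_dilute/[Zn²⁺]_conc = 0.13/1.51 = 0.0861.
E = 0 − (0.0592/2) log Q = −(0.0592/2)(-1.065) = 0.0315 V.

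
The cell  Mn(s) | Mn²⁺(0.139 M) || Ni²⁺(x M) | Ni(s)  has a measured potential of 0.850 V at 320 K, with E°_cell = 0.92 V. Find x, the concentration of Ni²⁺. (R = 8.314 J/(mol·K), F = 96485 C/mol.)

8.7 × 10^-4 M

From the Nernst equation, ln Q = nF(E° − E)/RT = 2×96485×(0.92 − 0.850)/(8.314×320) = 5.077, so Q = 160.
With Q = [Mn²⁺]/[Ni²⁺] and the known concentrations, [Ni²⁺] in the denominator gives [Ni²⁺] = 8.7 × 10^-4 M.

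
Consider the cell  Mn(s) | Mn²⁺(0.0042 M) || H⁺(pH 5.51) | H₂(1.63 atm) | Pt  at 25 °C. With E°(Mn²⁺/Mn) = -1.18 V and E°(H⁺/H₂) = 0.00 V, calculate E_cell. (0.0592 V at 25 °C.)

The hydrogen couple is the cathode, so E°_cell = 1.18 V; n = 2.
[H⁺] = 10^(−5.51) = 3.1 × 10^-6 M, and Q = [Mn²⁺]·P(H₂) / [H⁺]^2 = 7.17 × 10^8.
E = E° − (0.0592/2) log Q = 1.18 − (0.0592/2)(8.855) = 0.918 V.

0.92 V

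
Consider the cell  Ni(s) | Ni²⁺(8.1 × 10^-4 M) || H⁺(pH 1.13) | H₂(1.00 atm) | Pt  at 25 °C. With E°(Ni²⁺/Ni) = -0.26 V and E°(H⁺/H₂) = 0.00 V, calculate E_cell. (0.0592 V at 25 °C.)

0.28 V

The hydrogen couple is the cathode, so E°_cell = 0.26 V; n = 2.
[H⁺] = 10^(−1.13) = 0.074 M, and Q = [Ni²⁺]·P(H₂) / [H⁺]^2 = 0.147.
E = E° − (0.0592/2) log Q = 0.26 − (0.0592/2)(-0.832) = 0.285 V.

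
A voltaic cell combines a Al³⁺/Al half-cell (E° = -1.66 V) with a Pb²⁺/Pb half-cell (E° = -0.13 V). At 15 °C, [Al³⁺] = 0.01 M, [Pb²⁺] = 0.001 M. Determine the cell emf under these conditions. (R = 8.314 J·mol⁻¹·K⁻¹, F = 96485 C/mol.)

1.48 V

The Pb²⁺/Pb couple has the higher reduction potential and acts as the cathode, so E°_cell = -0.13 − (-1.66) = 1.53 V.
Balancing electrons gives n = 6; the reaction quotient is Q = [Al³⁺]^2/[Pb²⁺]^3 = 1 × 10^5.
E = E° − (RT/nF) ln Q = 1.53 − (8.314×288)/(6×96485) × (11.513) = 1.530 − 0.048 = 1.482 V.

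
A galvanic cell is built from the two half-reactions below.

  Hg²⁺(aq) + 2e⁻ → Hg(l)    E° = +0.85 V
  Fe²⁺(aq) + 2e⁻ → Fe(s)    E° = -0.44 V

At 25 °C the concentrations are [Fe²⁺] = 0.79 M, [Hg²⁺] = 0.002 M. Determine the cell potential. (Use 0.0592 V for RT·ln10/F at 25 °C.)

1.21 V

The Hg²⁺/Hg couple has the higher reduction potential and acts as the cathode, so E°_cell = +0.85 − (-0.44) = 1.29 V.
Balancing electrons gives n = 2; the reaction quotient is Q = [Fe²⁺]/[Hg²⁺] = 395.
At 25 °C, E = E° − (0.0592/n) log Q = 1.29 − (0.0592/2)(2.597) = 1.290 − 0.077 = 1.213 V.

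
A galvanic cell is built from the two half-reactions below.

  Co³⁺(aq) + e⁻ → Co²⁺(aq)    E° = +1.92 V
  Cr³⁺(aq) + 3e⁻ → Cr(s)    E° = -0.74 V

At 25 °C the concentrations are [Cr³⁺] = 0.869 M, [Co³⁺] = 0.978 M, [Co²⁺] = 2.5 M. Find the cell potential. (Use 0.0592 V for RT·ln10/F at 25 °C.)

The Co³⁺/Co²⁺ couple has the higher reduction potential and acts as the cathode, so E°_cell = +1.92 − (-0.74) = 2.66 V.
Balancing electrons gives n = 3; the reaction quotient is Q = [Cr³⁺]·[Co²⁺]^3/[Co³⁺]^3 = 14.5.
At 25 °C, E = E° − (0.0592/n) log Q = 2.66 − (0.0592/3)(1.162) = 2.660 − 0.023 = 2.637 V.

2.64 V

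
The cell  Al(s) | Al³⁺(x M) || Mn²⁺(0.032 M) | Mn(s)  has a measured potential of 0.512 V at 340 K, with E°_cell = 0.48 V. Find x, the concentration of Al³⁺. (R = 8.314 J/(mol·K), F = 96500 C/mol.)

From the Nernst equation, ln Q = nF(E° − E)/RT = 6×96500×(0.48 − 0.512)/(8.314×340) = -6.555, so Q = 0.00142.
With Q = [Al³⁺]^2/[Mn²⁺]^3 and the known concentrations, [Al³⁺]^2 in the numerator gives [Al³⁺] = 2.2 × 10^-4 M.

2.2 × 10^-4 M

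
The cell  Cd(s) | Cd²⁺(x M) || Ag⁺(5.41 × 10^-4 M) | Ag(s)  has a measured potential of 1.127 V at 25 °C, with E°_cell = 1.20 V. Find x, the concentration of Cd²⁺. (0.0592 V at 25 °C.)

From the Nernst equation, log Q = n(E° − E)/0.0592 = 2(1.20 − 1.127)/0.0592 = 2.466, so Q = 293.
With Q = [Cd²⁺]/[Ag⁺]^2 and the known concentrations, [Cd²⁺] in the numerator gives [Cd²⁺] = 8.6 × 10^-5 M.

8.6 × 10^-5 M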